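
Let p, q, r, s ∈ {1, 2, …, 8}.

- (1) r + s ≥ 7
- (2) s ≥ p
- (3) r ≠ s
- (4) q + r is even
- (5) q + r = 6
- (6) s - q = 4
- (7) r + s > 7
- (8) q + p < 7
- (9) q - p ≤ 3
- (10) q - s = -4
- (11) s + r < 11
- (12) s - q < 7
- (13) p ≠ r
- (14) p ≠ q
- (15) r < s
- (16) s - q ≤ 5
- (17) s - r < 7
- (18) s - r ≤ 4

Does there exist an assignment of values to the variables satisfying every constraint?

Try p = 2, q = 3, r = 3, s = 7.
Check constraint 1: r + s = 10; constraint 5: q + r = 6; constraint 6: s - q = 4. The remaining constraints are straightforward to verify.

Satisfiable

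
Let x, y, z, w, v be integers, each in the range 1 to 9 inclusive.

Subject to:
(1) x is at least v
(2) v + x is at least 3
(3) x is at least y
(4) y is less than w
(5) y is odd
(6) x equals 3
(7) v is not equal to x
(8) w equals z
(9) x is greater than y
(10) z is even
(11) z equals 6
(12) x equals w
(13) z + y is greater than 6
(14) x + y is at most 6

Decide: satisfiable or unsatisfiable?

Unsatisfiable

Constraint 6 fixes x = 3 and constraint 11 fixes z = 6. Constraints 8 and 12 give x = w = z, so x = z. But 3 ≠ 6 — contradiction.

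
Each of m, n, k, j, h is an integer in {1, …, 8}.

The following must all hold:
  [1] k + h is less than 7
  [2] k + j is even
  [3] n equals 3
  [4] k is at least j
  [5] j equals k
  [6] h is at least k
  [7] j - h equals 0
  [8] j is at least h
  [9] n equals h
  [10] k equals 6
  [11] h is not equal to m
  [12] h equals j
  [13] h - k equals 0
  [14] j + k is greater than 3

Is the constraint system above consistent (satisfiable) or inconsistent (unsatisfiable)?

Constraint 3 fixes n = 3 and constraint 10 fixes k = 6. Constraints 5, 9, and 12 give n = h = j = k, so n = k. But 3 ≠ 6 — contradiction.

Unsatisfiable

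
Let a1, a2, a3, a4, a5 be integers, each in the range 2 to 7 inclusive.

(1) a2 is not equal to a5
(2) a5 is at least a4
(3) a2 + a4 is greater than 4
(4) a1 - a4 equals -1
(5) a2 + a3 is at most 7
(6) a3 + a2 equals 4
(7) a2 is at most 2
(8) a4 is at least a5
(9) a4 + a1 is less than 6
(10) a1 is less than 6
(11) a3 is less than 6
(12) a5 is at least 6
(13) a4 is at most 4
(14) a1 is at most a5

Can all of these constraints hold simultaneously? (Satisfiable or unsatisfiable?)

From constraints 8 and 12: a4 ≥ a5 and a5 ≥ 6, so a4 ≥ 6. From constraint 13: a4 ≤ 4. But 4 < 6, so no value of a4 works.

Unsatisfiable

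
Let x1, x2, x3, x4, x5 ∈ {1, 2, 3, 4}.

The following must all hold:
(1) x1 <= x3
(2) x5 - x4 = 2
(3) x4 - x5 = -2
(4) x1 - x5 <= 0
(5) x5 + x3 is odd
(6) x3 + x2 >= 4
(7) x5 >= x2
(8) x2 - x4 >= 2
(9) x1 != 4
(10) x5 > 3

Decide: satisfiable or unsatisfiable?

One satisfying assignment is x1 = 1, x2 = 4, x3 = 1, x4 = 2, x5 = 4.
For the less obvious constraints — constraint 2: x5 - x4 = 2; constraint 3: x4 - x5 = -2 — and the others hold by inspection.

Satisfiable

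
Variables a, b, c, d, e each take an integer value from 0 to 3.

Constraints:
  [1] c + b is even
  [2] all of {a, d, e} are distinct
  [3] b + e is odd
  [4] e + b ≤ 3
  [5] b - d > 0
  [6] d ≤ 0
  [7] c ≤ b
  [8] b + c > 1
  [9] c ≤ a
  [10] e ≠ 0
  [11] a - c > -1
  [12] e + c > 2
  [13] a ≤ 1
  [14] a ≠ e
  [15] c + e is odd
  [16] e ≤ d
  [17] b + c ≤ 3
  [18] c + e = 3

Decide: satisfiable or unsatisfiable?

Unsatisfiable

From constraints 9 and 13: c ≤ a ≤ 1. From constraints 6 and 16: e ≤ d ≤ 0. Hence c + e ≤ 1. But constraint 18 requires c + e = 3, and 3 > 1. Contradiction.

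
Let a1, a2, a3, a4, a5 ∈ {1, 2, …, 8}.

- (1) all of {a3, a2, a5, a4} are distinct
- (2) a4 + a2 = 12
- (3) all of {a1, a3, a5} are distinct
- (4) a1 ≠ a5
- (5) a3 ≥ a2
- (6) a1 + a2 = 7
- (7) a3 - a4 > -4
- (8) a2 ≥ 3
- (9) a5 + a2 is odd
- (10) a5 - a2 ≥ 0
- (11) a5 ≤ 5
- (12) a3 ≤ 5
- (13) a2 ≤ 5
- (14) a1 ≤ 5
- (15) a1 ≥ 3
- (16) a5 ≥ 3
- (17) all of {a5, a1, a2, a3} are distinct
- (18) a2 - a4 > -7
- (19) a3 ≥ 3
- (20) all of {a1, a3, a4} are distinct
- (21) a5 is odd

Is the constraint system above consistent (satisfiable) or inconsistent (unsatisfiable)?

Unsatisfiable

Constraints 8, 11, 12, 13, 14, 15, 16, and 19 confine each of a5, a1, a2, a3 to the 3 values {3, …, 5}.
Constraint 17 requires all 4 of them to be distinct, but only 3 values are available — impossible by the pigeonhole principle.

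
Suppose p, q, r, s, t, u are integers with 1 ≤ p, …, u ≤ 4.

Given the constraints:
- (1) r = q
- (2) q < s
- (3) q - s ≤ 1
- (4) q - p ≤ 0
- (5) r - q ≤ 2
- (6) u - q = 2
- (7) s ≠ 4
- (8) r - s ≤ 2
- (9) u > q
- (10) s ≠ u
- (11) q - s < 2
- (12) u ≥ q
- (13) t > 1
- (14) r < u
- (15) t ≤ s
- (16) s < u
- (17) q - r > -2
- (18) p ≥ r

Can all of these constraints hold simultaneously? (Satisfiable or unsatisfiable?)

Satisfiable

Take p = 4, q = 2, r = 2, s = 3, t = 2, u = 4. Then constraint 3: q - s = -1; constraint 4: q - p = -2; constraint 5: r - q = 0, and every other listed constraint is also met.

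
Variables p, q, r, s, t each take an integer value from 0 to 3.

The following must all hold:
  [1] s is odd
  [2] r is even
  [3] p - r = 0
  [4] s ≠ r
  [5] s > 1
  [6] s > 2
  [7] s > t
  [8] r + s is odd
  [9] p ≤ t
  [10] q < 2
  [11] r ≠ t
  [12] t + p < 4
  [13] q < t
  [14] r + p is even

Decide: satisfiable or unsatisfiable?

Try p = 0, q = 0, r = 0, s = 3, t = 2.
Check constraint 3: p - r = 0; constraint 12: t + p = 2. The remaining constraints are straightforward to verify.

Satisfiable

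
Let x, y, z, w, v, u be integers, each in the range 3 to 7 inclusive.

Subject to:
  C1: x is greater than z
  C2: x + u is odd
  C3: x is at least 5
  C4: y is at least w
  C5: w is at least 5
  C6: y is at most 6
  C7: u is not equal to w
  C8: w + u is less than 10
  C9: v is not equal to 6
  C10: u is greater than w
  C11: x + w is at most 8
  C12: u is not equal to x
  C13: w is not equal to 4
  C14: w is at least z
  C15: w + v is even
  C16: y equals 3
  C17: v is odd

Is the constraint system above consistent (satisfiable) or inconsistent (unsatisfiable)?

From constraint 3: x ≥ 5. From constraint 5: w ≥ 5. Hence x + w ≥ 10. But constraint 11 requires x + w ≤ 8, and 8 < 10. Contradiction.

Unsatisfiable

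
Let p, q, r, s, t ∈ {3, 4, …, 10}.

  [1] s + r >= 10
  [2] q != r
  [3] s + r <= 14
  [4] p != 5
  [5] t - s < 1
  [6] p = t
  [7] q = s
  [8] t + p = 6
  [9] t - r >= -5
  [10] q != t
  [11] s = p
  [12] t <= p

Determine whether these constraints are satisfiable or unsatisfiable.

From constraints 6, 7, and 11, q = s = p = t, so q = t. But constraint 10 says q ≠ t. Contradiction.

Unsatisfiable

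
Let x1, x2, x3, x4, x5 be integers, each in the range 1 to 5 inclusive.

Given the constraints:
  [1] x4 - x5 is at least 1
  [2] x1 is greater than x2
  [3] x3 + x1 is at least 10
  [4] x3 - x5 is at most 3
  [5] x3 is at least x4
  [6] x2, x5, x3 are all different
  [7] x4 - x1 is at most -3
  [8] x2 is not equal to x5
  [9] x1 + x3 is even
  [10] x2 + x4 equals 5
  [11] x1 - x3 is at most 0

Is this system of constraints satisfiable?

Constraints 1, 4, 7, and 11 give x1 − x4 ≥ 3, x4 − x5 ≥ 1, x5 − x3 ≥ -3, x3 − x1 ≥ 0.
Adding all 4 inequalities: the left sides telescope to 0, and the right sides sum to 3 + 1 + (-3) + 0 = 1. So 0 ≥ 1, which is false.

Unsatisfiable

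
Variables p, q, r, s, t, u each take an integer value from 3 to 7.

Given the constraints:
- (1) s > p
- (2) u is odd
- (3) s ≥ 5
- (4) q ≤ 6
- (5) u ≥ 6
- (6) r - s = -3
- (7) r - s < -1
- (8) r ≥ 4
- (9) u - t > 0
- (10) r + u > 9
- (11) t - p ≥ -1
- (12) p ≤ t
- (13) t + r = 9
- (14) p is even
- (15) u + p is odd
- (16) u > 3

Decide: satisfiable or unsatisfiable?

Try p = 4, q = 6, r = 4, s = 7, t = 5, u = 7.
Check constraint 6: r - s = -3; constraint 7: r - s = -3. The remaining constraints are straightforward to verify.

Satisfiable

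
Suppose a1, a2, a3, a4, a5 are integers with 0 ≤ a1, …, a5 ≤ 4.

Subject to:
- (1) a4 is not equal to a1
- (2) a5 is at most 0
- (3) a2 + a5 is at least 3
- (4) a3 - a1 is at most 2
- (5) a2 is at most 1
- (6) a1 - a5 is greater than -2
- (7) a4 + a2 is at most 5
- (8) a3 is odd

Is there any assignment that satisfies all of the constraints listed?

Unsatisfiable

From constraint 5: a2 ≤ 1. From constraint 2: a5 ≤ 0. Hence a2 + a5 ≤ 1. But constraint 3 requires a2 + a5 ≥ 3, and 3 > 1. Contradiction.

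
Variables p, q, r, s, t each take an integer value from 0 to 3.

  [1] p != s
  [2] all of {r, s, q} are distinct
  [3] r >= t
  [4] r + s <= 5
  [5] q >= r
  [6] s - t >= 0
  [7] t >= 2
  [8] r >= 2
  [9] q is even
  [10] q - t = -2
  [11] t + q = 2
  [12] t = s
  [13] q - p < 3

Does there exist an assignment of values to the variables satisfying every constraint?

From constraint 7: t ≥ 2. From constraints 5 and 8: q ≥ r ≥ 2. Hence t + q ≥ 4. But constraint 11 requires t + q = 2, and 2 < 4. Contradiction.

Unsatisfiable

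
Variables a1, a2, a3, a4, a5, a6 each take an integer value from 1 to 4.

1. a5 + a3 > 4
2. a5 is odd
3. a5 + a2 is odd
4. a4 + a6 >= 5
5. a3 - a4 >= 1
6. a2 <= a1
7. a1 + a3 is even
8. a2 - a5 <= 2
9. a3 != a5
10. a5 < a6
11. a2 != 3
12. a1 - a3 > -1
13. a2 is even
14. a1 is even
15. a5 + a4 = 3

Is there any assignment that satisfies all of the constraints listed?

Satisfiable

Take a1 = 4, a2 = 2, a3 = 4, a4 = 2, a5 = 1, a6 = 4. Then constraint 1: a5 + a3 = 5; constraint 4: a4 + a6 = 6, and every other listed constraint is also met.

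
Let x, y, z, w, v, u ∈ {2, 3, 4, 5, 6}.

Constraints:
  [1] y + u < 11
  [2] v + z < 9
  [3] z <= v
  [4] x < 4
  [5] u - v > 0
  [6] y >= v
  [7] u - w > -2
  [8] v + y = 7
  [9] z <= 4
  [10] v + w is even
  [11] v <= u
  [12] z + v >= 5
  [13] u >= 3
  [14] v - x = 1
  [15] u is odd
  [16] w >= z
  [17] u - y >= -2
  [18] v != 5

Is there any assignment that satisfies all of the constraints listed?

Satisfiable

One satisfying assignment is x = 2, y = 4, z = 3, w = 5, v = 3, u = 5.
For the less obvious constraints — constraint 1: y + u = 9; constraint 2: v + z = 6; constraint 5: u - v = 2 — and the others hold by inspection.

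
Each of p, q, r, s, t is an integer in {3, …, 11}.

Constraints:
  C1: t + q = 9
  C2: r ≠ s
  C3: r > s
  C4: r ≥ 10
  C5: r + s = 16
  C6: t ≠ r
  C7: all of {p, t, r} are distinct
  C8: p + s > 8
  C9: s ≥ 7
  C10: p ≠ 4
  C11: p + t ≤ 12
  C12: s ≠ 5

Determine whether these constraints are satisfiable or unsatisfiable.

Unsatisfiable

From constraint 4: r ≥ 10. From constraint 9: s ≥ 7. Hence r + s ≥ 17. But constraint 5 requires r + s = 16, and 16 < 17. Contradiction.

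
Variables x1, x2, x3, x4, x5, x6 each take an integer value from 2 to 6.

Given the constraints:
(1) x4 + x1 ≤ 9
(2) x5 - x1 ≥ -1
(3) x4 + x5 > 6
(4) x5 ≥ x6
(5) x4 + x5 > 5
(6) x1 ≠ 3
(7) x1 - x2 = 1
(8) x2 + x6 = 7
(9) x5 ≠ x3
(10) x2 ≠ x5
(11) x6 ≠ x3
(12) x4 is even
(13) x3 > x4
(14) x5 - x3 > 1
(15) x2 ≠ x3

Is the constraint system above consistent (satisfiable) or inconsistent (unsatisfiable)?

The assignment x1 = 6, x2 = 5, x3 = 3, x4 = 2, x5 = 6, x6 = 2 works:
  constraint 1 holds since x4 + x1 = 8.
  constraint 2 holds since x5 - x1 = 0.
  constraint 3 holds since x4 + x5 = 8.
The rest check out directly.

Satisfiable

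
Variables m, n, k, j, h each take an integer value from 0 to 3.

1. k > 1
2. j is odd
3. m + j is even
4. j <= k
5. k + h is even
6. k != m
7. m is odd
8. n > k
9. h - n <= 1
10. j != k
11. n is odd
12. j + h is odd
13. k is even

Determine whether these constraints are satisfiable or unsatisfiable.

Take m = 3, n = 3, k = 2, j = 1, h = 2. Then constraint 2: j = 1 is odd; constraint 3: m + j = 4 is even; constraint 9: h - n = -1, and every other listed constraint is also met.

Satisfiable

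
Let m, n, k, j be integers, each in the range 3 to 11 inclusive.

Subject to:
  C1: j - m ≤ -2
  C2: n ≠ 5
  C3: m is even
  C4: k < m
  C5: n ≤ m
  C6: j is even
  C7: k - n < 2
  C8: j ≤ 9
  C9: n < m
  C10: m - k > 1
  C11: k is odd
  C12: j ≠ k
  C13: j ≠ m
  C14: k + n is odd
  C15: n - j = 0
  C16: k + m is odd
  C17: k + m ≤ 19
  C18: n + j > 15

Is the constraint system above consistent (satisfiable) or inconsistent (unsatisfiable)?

Setting (m, n, k, j) = (10, 8, 7, 8) satisfies everything: constraint 1: j - m = -2; constraint 7: k - n = -1, and the others follow.

Satisfiable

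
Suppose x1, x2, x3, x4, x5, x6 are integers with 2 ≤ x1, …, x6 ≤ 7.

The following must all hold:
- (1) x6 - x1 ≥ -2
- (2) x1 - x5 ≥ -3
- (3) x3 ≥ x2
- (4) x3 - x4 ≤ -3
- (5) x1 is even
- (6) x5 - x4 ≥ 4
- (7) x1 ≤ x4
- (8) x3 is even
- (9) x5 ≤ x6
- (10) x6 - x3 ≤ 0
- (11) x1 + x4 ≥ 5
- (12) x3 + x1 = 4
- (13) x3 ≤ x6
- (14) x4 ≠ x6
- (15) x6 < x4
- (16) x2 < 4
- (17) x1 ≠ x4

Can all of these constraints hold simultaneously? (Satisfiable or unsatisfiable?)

Constraints 1, 2, 4, 6, and 10 give x6 − x1 ≥ -2, x1 − x5 ≥ -3, x5 − x4 ≥ 4, x4 − x3 ≥ 3, x3 − x6 ≥ 0.
Adding all 5 inequalities: the left sides telescope to 0, and the right sides sum to (-2) + (-3) + 4 + 3 + 0 = 2. So 0 ≥ 2, which is false.

Unsatisfiable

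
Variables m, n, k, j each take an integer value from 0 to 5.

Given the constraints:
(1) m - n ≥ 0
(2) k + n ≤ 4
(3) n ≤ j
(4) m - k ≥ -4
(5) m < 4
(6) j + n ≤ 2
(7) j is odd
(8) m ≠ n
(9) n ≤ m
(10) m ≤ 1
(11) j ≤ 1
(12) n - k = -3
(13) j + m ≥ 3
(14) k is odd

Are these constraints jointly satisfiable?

From constraint 11: j ≤ 1. From constraint 10: m ≤ 1. Hence j + m ≤ 2. But constraint 13 requires j + m ≥ 3, and 3 > 2. Contradiction.

Unsatisfiable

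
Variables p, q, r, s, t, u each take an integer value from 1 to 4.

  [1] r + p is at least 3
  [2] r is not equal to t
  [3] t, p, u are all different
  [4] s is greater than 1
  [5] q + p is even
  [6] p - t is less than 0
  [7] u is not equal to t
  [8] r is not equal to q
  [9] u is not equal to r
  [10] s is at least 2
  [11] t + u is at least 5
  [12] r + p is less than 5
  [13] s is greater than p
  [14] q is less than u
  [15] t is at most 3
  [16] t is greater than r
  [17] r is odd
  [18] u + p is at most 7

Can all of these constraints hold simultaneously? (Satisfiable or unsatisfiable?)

Satisfiable

The assignment p = 2, q = 2, r = 1, s = 3, t = 3, u = 4 works:
  constraint 1 holds since r + p = 3.
  constraint 6 holds since p - t = -1.
  constraint 11 holds since t + u = 7.
The rest check out directly.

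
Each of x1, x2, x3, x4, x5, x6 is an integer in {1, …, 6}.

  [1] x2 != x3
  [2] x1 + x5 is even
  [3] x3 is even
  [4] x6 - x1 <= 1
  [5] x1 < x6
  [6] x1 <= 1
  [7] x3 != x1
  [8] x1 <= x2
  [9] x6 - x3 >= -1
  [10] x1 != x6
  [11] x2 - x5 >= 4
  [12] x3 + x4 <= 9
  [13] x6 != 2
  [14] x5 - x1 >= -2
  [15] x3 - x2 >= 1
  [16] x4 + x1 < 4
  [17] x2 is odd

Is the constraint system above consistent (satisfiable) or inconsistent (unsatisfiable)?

Unsatisfiable

Constraints 4, 9, 11, 14, and 15 give x6 − x3 ≥ -1, x3 − x2 ≥ 1, x2 − x5 ≥ 4, x5 − x1 ≥ -2, x1 − x6 ≥ -1.
Adding all 5 inequalities: the left sides telescope to 0, and the right sides sum to (-1) + 1 + 4 + (-2) + (-1) = 1. So 0 ≥ 1, which is false.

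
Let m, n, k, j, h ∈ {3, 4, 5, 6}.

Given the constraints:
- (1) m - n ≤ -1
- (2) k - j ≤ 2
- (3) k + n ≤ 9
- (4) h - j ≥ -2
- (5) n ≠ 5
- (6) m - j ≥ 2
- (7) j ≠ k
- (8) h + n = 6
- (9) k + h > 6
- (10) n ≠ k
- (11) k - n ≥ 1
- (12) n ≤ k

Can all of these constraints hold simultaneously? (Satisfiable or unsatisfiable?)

Constraints 1, 2, 6, and 11 give j − k ≥ -2, k − n ≥ 1, n − m ≥ 1, m − j ≥ 2.
Adding all 4 inequalities: the left sides telescope to 0, and the right sides sum to (-2) + 1 + 1 + 2 = 2. So 0 ≥ 2, which is false.

Unsatisfiable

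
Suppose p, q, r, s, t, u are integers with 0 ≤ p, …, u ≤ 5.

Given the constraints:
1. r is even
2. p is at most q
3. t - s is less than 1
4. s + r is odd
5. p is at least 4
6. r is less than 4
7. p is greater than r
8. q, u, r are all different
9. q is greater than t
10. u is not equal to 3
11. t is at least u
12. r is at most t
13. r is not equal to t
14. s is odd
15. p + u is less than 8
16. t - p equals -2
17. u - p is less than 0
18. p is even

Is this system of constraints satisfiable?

Setting (p, q, r, s, t, u) = (4, 4, 0, 3, 2, 1) satisfies everything: constraint 3: t - s = -1; constraint 15: p + u = 5; constraint 16: t - p = -2, and the others follow.

Satisfiable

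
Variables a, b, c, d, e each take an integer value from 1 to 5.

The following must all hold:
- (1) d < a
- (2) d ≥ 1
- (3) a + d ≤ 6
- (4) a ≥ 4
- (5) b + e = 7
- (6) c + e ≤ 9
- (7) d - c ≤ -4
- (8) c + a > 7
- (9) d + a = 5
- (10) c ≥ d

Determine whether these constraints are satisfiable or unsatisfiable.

One satisfying assignment is a = 4, b = 3, c = 5, d = 1, e = 4.
For the less obvious constraints — constraint 3: a + d = 5; constraint 5: b + e = 7 — and the others hold by inspection.

Satisfiable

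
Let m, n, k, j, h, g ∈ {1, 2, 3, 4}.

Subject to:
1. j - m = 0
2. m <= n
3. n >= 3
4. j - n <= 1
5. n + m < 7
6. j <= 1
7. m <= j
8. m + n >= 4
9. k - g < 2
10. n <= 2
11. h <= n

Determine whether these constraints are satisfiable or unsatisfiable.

Unsatisfiable

From constraints 6 and 7: m ≤ j ≤ 1. From constraint 10: n ≤ 2. Hence m + n ≤ 3. But constraint 8 requires m + n ≥ 4, and 4 > 3. Contradiction.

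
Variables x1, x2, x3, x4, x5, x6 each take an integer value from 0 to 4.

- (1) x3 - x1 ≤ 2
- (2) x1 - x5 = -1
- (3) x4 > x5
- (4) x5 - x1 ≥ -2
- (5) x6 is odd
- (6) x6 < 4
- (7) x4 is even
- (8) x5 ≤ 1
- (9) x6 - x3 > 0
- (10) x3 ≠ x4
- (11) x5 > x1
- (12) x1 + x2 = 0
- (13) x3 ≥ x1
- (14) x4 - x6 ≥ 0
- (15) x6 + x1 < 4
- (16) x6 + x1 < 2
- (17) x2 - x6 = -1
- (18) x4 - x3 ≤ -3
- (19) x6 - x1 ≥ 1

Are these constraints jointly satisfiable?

Constraints 1, 14, 18, and 19 give x3 − x4 ≥ 3, x4 − x6 ≥ 0, x6 − x1 ≥ 1, x1 − x3 ≥ -2.
Adding all 4 inequalities: the left sides telescope to 0, and the right sides sum to 3 + 0 + 1 + (-2) = 2. So 0 ≥ 2, which is false.

Unsatisfiable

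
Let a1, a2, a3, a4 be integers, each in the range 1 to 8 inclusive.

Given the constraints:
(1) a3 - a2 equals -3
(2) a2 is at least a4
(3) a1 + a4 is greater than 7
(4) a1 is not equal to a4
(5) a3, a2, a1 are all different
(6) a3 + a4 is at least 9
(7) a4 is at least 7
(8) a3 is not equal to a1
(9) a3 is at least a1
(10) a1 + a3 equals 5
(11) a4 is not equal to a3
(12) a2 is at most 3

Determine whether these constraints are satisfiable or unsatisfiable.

From constraint 7: a4 ≥ 7. From constraints 2 and 12: a4 ≤ a2 and a2 ≤ 3, so a4 ≤ 3. But 3 < 7, so no value of a4 works.

Unsatisfiable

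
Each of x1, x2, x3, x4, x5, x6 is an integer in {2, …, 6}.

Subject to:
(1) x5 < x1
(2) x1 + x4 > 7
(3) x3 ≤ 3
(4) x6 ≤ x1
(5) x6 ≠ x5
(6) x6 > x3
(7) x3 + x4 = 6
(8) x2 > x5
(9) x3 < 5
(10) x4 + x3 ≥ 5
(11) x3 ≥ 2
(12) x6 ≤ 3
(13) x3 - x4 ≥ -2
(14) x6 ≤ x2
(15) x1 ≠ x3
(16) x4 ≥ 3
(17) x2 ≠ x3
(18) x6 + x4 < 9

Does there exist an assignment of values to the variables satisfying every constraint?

Take x1 = 4, x2 = 4, x3 = 2, x4 = 4, x5 = 2, x6 = 3. Then constraint 2: x1 + x4 = 8; constraint 7: x3 + x4 = 6; constraint 10: x4 + x3 = 6, and every other listed constraint is also met.

Satisfiable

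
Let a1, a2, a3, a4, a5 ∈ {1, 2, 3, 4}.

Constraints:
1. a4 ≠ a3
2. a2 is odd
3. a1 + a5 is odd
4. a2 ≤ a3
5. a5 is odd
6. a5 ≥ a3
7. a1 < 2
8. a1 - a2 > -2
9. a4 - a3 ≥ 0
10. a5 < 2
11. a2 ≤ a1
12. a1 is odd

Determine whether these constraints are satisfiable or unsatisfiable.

Constraint 12 makes a1 odd and constraint 5 makes a5 odd, so a1 + a5 must be even. Constraint 3 says a1 + a5 is odd — contradiction.

Unsatisfiable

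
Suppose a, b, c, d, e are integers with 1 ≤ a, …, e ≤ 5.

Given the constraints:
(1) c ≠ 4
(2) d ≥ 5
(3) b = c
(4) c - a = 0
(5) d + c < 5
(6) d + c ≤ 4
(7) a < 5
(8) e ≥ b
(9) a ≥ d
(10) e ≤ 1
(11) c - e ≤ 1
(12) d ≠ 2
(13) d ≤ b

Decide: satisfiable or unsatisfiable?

From constraints 2 and 13: b ≥ d and d ≥ 5, so b ≥ 5. From constraints 8 and 10: b ≤ e and e ≤ 1, so b ≤ 1. But 1 < 5, so no value of b works.

Unsatisfiable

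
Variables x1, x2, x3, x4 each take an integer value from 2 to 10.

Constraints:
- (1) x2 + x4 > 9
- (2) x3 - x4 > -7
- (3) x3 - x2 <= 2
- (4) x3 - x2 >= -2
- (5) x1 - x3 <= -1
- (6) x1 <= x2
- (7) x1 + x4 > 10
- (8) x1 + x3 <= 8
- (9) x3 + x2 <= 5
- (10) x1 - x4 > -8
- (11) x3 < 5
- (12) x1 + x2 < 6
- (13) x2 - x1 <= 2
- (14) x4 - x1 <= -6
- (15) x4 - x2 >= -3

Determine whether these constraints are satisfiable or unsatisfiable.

Constraints 3, 5, 14, and 15 give x3 − x1 ≥ 1, x1 − x4 ≥ 6, x4 − x2 ≥ -3, x2 − x3 ≥ -2.
Adding all 4 inequalities: the left sides telescope to 0, and the right sides sum to 1 + 6 + (-3) + (-2) = 2. So 0 ≥ 2, which is false.

Unsatisfiable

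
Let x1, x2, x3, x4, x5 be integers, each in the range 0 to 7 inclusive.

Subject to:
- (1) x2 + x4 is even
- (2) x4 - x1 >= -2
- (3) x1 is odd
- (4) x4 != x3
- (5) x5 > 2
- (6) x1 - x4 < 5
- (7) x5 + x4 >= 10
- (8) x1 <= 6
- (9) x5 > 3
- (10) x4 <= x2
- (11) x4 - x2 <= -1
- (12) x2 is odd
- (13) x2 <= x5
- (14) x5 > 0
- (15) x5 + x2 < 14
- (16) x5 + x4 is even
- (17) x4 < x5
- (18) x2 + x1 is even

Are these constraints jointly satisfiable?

Satisfiable

Try x1 = 5, x2 = 5, x3 = 5, x4 = 3, x5 = 7.
Check constraint 2: x4 - x1 = -2; constraint 6: x1 - x4 = 2. The remaining constraints are straightforward to verify.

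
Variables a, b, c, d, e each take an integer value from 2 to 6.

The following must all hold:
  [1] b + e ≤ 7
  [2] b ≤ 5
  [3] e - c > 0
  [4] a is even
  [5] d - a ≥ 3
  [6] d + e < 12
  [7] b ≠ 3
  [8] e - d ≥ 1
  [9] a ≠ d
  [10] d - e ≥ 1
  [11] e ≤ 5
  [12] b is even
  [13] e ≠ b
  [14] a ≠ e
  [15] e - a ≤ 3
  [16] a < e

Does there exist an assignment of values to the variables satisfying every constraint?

Constraints 5, 8, and 15 give e − d ≥ 1, d − a ≥ 3, a − e ≥ -3.
Adding all 3 inequalities: the left sides telescope to 0, and the right sides sum to 1 + 3 + (-3) = 1. So 0 ≥ 1, which is false.

Unsatisfiable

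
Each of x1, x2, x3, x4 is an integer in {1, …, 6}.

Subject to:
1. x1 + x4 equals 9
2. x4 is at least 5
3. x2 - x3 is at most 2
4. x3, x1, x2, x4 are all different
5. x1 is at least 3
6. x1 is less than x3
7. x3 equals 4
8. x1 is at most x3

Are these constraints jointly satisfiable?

Satisfiable

Try x1 = 3, x2 = 5, x3 = 4, x4 = 6.
Check constraint 1: x1 + x4 = 9; constraint 3: x2 - x3 = 1; constraint 4: values 4, 3, 5, 6 are distinct. The remaining constraints are straightforward to verify.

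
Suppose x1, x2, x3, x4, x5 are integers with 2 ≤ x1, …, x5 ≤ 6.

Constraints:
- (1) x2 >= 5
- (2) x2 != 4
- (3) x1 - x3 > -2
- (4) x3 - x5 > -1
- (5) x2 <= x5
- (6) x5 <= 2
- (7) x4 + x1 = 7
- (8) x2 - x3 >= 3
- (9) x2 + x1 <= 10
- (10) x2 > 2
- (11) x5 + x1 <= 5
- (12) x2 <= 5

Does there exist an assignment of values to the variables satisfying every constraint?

Unsatisfiable

From constraint 1: x2 ≥ 5. From constraints 5 and 6: x2 ≤ x5 and x5 ≤ 2, so x2 ≤ 2. But 2 < 5, so no value of x2 works.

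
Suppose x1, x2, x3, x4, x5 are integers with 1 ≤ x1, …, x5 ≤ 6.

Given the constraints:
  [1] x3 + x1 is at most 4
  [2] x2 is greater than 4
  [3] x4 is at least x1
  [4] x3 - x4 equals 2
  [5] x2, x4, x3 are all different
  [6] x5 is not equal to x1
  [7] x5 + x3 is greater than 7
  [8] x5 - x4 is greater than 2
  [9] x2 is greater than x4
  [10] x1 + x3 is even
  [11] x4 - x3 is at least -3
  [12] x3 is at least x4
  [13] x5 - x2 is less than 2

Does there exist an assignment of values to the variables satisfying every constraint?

Satisfiable

One satisfying assignment is x1 = 1, x2 = 6, x3 = 3, x4 = 1, x5 = 6.
For the less obvious constraints — constraint 1: x3 + x1 = 4; constraint 4: x3 - x4 = 2 — and the others hold by inspection.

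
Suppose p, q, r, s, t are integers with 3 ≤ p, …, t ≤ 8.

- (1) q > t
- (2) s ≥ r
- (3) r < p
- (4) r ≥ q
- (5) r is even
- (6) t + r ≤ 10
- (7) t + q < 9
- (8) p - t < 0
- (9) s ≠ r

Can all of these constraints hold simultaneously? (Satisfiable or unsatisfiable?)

Unsatisfiable

Constraints 1, 3, 4, and 8 give p < t, t < q, q ≤ r, r < p. Chaining: p < t < q ≤ r < p, which forces p < p — impossible.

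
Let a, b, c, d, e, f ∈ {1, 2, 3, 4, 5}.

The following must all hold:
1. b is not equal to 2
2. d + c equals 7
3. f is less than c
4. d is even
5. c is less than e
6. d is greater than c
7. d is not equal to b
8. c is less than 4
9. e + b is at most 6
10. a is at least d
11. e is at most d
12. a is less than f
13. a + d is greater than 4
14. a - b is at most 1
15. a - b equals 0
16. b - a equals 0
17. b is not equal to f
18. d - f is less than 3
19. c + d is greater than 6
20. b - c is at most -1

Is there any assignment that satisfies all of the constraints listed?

Unsatisfiable

Constraints 3, 5, 10, 11, and 12 give f < c, c < e, e ≤ d, d ≤ a, a < f. Chaining: f < c < e ≤ d ≤ a < f, which forces f < f — impossible.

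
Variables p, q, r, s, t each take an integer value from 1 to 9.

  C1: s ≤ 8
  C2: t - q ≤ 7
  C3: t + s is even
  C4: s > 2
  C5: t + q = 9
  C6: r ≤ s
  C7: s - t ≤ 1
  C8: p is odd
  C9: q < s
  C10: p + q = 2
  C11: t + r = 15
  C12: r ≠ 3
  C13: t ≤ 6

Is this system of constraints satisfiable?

From constraint 13: t ≤ 6. From constraints 1 and 6: r ≤ s ≤ 8. Hence t + r ≤ 14. But constraint 11 requires t + r = 15, and 15 > 14. Contradiction.

Unsatisfiable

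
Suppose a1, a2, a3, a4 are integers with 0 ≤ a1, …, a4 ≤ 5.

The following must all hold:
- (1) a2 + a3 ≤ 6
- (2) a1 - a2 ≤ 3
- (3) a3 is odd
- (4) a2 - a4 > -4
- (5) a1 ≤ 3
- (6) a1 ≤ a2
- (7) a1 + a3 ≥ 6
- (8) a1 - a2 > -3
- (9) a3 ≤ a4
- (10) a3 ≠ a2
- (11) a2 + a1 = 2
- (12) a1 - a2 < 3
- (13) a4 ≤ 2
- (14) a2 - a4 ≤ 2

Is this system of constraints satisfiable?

From constraint 5: a1 ≤ 3. From constraints 9 and 13: a3 ≤ a4 ≤ 2. Hence a1 + a3 ≤ 5. But constraint 7 requires a1 + a3 ≥ 6, and 6 > 5. Contradiction.

Unsatisfiable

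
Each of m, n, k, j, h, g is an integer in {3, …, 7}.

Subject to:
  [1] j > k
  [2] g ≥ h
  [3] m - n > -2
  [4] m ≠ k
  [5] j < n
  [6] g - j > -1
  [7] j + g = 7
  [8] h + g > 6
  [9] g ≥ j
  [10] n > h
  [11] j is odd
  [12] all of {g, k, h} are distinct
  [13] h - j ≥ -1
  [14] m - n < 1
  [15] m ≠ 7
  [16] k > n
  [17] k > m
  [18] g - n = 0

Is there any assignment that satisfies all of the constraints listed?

Constraints 1, 5, and 16 give n < k, k < j, j < n. Chaining: n < k < j < n, which forces n < n — impossible.

Unsatisfiable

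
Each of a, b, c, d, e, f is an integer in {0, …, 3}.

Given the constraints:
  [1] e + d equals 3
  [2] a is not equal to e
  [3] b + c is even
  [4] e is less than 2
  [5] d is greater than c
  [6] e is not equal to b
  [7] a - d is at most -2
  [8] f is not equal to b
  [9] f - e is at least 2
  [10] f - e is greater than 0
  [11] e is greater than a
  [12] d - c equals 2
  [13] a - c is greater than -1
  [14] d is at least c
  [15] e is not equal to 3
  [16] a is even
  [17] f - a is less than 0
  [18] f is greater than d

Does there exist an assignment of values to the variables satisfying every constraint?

Unsatisfiable

Constraints 10, 11, and 17 give a < e, e < f, f < a. Chaining: a < e < f < a, which forces a < a — impossible.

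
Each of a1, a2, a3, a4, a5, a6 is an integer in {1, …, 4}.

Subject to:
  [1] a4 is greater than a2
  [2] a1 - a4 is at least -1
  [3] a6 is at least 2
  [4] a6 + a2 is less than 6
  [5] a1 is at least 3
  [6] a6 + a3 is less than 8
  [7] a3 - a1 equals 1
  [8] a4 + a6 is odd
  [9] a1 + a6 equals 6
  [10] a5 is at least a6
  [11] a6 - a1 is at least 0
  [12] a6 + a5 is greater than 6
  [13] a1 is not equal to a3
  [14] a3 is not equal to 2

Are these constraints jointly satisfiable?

Satisfiable

One satisfying assignment is a1 = 3, a2 = 2, a3 = 4, a4 = 4, a5 = 4, a6 = 3.
For the less obvious constraints — constraint 2: a1 - a4 = -1; constraint 4: a6 + a2 = 5 — and the others hold by inspection.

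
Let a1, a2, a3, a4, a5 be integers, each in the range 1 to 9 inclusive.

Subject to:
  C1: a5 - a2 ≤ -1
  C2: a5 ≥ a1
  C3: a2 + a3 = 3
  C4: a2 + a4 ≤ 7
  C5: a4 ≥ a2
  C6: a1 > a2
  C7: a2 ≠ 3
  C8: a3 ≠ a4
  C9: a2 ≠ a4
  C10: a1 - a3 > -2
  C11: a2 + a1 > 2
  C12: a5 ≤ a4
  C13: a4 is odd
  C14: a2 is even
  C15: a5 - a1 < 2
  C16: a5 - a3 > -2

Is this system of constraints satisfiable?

Unsatisfiable

Constraints 1, 2, and 6 give a5 < a2, a2 < a1, a1 ≤ a5. Chaining: a5 < a2 < a1 ≤ a5, which forces a5 < a5 — impossible.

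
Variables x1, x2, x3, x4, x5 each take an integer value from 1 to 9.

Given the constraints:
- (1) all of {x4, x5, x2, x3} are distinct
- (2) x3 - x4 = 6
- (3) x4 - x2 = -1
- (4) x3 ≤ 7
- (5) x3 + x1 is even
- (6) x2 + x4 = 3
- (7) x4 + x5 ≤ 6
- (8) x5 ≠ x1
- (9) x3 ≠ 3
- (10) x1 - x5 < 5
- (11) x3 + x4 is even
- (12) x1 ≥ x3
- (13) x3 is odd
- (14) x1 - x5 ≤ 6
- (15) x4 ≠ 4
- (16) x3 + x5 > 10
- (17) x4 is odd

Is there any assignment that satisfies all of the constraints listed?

One satisfying assignment is x1 = 7, x2 = 2, x3 = 7, x4 = 1, x5 = 4.
For the less obvious constraints — constraint 2: x3 - x4 = 6; constraint 3: x4 - x2 = -1 — and the others hold by inspection.

Satisfiable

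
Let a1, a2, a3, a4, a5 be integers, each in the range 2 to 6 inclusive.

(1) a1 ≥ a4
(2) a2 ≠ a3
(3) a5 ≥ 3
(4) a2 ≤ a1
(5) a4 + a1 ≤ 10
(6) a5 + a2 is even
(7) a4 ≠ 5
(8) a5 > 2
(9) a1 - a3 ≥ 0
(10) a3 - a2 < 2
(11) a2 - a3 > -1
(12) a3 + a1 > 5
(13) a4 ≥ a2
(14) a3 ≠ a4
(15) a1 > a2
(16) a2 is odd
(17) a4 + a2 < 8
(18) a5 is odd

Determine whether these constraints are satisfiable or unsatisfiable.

Satisfiable

Try a1 = 5, a2 = 3, a3 = 2, a4 = 4, a5 = 3.
Check constraint 5: a4 + a1 = 9; constraint 9: a1 - a3 = 3. The remaining constraints are straightforward to verify.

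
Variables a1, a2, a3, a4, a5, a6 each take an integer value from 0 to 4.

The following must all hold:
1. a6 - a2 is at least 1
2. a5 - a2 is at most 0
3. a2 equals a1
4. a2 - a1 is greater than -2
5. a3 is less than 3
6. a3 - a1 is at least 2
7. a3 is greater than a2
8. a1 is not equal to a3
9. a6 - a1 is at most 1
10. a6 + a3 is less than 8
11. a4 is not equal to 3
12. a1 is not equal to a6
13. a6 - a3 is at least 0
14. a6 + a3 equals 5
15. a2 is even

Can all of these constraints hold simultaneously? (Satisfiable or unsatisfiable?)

Constraints 6, 9, and 13 give a1 − a6 ≥ -1, a6 − a3 ≥ 0, a3 − a1 ≥ 2.
Adding all 3 inequalities: the left sides telescope to 0, and the right sides sum to (-1) + 0 + 2 = 1. So 0 ≥ 1, which is false.

Unsatisfiable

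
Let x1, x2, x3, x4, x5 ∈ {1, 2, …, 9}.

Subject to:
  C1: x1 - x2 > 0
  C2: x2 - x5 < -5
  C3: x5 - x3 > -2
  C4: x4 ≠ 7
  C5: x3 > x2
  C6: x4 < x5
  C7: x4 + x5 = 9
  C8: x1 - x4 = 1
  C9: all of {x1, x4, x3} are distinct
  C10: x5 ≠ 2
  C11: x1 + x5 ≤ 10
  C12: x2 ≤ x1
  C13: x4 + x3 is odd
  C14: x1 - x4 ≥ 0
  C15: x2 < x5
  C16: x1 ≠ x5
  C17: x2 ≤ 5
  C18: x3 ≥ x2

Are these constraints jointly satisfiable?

Satisfiable

One satisfying assignment is x1 = 2, x2 = 1, x3 = 8, x4 = 1, x5 = 8.
For the less obvious constraints — constraint 1: x1 - x2 = 1; constraint 2: x2 - x5 = -7 — and the others hold by inspection.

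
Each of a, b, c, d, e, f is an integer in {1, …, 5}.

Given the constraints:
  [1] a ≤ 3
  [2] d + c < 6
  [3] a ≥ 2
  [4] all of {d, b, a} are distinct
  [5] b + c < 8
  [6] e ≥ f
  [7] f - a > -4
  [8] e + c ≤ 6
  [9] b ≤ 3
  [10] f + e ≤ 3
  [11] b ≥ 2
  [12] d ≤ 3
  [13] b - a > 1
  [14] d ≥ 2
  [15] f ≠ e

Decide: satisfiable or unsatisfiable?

Constraints 1, 3, 9, 11, 12, and 14 confine each of d, b, a to the 2 values {2, 3}.
Constraint 4 requires all 3 of them to be distinct, but only 2 values are available — impossible by the pigeonhole principle.

Unsatisfiable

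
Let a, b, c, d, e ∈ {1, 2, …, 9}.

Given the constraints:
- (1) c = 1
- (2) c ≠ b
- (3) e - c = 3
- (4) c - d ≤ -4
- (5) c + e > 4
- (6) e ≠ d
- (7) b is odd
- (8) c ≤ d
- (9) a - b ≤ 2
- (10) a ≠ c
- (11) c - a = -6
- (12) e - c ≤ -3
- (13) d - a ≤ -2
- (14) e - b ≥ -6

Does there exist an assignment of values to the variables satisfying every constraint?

Unsatisfiable

Constraints 4, 9, 12, 13, and 14 give e − b ≥ -6, b − a ≥ -2, a − d ≥ 2, d − c ≥ 4, c − e ≥ 3.
Adding all 5 inequalities: the left sides telescope to 0, and the right sides sum to (-6) + (-2) + 2 + 4 + 3 = 1. So 0 ≥ 1, which is false.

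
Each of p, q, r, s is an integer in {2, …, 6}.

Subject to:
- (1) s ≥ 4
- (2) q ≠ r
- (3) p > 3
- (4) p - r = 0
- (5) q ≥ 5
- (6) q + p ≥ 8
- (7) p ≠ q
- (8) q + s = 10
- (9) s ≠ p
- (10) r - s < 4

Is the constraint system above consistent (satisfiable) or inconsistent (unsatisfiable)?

Satisfiable

Try p = 5, q = 6, r = 5, s = 4.
Check constraint 4: p - r = 0; constraint 6: q + p = 11. The remaining constraints are straightforward to verify.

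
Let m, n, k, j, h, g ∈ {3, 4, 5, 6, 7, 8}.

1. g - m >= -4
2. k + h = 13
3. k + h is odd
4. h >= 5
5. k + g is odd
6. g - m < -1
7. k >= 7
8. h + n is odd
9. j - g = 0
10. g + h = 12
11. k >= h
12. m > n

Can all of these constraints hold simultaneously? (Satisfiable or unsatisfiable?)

Satisfiable

Take m = 8, n = 3, k = 7, j = 6, h = 6, g = 6. Then constraint 1: g - m = -2; constraint 2: k + h = 13; constraint 6: g - m = -2, and every other listed constraint is also met.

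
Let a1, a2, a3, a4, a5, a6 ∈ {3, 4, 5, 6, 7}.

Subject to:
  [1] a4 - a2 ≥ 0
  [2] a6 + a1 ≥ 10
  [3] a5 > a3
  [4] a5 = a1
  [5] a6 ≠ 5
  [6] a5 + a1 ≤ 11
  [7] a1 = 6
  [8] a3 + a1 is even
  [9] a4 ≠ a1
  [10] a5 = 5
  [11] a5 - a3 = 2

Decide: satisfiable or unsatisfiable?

Constraint 10 fixes a5 = 5 and constraint 7 fixes a1 = 6, but constraint 4 requires a5 = a1. Since 5 ≠ 6, contradiction.

Unsatisfiable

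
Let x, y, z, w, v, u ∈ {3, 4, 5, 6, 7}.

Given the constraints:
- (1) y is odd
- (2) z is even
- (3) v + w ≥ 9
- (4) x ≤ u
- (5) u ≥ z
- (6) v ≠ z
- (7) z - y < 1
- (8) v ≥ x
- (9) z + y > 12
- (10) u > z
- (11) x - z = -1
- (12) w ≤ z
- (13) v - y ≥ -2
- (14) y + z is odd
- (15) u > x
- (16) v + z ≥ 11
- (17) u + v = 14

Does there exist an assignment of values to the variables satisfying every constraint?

Try x = 5, y = 7, z = 6, w = 5, v = 7, u = 7.
Check constraint 3: v + w = 12; constraint 7: z - y = -1. The remaining constraints are straightforward to verify.

Satisfiable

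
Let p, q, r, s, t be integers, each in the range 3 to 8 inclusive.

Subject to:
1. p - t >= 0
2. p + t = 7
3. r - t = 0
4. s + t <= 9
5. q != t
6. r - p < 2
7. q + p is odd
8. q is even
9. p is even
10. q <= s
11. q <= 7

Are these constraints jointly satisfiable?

Constraint 8 makes q even and constraint 9 makes p even, so q + p must be even. Constraint 7 says q + p is odd — contradiction.

Unsatisfiable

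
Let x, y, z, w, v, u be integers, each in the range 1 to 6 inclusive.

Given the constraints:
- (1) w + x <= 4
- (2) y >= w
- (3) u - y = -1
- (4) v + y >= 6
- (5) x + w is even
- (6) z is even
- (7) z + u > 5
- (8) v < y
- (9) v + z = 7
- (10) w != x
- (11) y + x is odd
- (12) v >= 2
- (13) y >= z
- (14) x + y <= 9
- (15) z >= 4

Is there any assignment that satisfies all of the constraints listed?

Satisfiable

Try x = 3, y = 4, z = 4, w = 1, v = 3, u = 3.
Check constraint 1: w + x = 4; constraint 3: u - y = -1. The remaining constraints are straightforward to verify.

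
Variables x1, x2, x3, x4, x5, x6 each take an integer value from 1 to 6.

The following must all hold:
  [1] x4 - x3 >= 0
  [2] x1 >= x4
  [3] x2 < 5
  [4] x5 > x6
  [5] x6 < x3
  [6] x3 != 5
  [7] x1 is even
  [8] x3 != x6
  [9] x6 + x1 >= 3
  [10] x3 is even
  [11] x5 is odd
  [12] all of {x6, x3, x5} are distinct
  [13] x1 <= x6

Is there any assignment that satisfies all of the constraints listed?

Unsatisfiable

Constraints 1, 2, 5, and 13 give x4 ≤ x1, x1 ≤ x6, x6 < x3, x3 ≤ x4. Chaining: x4 ≤ x1 ≤ x6 < x3 ≤ x4, which forces x4 < x4 — impossible.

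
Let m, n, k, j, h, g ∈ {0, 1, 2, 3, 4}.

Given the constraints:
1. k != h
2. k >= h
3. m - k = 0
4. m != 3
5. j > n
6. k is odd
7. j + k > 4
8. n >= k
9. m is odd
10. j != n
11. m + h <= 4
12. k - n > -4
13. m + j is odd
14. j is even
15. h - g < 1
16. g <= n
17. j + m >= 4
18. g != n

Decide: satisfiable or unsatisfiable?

Satisfiable

Try m = 1, n = 3, k = 1, j = 4, h = 0, g = 1.
Check constraint 3: m - k = 0; constraint 7: j + k = 5. The remaining constraints are straightforward to verify.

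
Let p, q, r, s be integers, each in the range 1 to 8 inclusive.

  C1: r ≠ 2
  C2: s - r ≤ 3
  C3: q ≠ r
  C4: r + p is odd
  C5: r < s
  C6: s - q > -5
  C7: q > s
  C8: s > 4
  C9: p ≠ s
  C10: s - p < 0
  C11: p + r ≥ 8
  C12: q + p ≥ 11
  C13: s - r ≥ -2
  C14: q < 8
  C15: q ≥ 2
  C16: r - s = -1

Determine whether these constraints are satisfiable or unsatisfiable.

Satisfiable

Setting (p, q, r, s) = (7, 7, 4, 5) satisfies everything: constraint 2: s - r = 1; constraint 6: s - q = -2; constraint 10: s - p = -2, and the others follow.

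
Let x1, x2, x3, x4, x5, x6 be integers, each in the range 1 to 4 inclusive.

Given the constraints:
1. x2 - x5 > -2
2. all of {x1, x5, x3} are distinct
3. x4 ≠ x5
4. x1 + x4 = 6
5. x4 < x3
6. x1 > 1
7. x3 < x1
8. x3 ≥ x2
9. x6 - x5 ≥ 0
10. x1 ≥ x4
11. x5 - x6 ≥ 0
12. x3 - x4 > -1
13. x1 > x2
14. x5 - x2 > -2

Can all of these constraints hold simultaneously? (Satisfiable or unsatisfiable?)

Satisfiable

One satisfying assignment is x1 = 4, x2 = 2, x3 = 3, x4 = 2, x5 = 1, x6 = 1.
For the less obvious constraints — constraint 1: x2 - x5 = 1; constraint 4: x1 + x4 = 6 — and the others hold by inspection.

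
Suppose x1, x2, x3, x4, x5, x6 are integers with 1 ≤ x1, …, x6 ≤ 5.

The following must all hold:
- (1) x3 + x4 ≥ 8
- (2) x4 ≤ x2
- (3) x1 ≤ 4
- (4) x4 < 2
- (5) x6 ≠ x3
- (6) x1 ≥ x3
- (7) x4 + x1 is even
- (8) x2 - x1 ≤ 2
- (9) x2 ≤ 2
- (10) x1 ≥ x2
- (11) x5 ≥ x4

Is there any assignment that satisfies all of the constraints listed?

Unsatisfiable

From constraints 3 and 6: x3 ≤ x1 ≤ 4. From constraints 2 and 9: x4 ≤ x2 ≤ 2. Hence x3 + x4 ≤ 6. But constraint 1 requires x3 + x4 ≥ 8, and 8 > 6. Contradiction.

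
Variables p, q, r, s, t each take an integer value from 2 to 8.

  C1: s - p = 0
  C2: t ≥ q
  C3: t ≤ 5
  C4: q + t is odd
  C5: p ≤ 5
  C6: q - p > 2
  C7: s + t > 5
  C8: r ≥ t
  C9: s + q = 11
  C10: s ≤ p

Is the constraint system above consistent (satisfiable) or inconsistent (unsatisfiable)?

Unsatisfiable

From constraints 5 and 10: s ≤ p ≤ 5. From constraints 2 and 3: q ≤ t ≤ 5. Hence s + q ≤ 10. But constraint 9 requires s + q = 11, and 11 > 10. Contradiction.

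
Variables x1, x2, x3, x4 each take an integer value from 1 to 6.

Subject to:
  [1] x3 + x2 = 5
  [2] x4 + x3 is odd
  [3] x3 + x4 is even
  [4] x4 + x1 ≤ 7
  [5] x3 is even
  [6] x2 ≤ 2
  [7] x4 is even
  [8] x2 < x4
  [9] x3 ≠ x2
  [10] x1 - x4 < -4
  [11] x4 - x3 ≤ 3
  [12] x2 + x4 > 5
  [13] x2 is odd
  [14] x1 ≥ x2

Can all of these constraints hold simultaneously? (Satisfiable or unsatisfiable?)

Constraint 7 makes x4 even and constraint 5 makes x3 even, so x4 + x3 must be even. Constraint 2 says x4 + x3 is odd — contradiction.

Unsatisfiable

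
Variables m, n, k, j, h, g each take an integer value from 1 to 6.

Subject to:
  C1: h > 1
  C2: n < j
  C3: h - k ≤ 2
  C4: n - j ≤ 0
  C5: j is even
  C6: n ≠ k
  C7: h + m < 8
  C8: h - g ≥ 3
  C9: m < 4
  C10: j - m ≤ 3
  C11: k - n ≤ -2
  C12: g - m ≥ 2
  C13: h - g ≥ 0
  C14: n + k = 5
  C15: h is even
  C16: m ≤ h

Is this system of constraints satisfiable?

Constraints 3, 4, 8, 10, 11, and 12 give h − g ≥ 3, g − m ≥ 2, m − j ≥ -3, j − n ≥ 0, n − k ≥ 2, k − h ≥ -2.
Adding all 6 inequalities: the left sides telescope to 0, and the right sides sum to 3 + 2 + (-3) + 0 + 2 + (-2) = 2. So 0 ≥ 2, which is false.

Unsatisfiable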